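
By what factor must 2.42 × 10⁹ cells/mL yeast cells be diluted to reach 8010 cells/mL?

3.02 × 10⁵

Factor = C₀/C_target = 2.42 × 10⁹ cells/mL / 8010 cells/mL = 3.02 × 10⁵.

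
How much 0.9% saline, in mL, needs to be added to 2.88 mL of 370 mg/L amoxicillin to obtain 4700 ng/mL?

4700 ng/mL = 4.70 mg/L.
V₂ = C₁V₁/C₂ = 370 × 2.88 / 4.70 = 227 mL.
Diluent to add = V₂ − V₁ = 227 − 2.88 = 224 mL.

224 mL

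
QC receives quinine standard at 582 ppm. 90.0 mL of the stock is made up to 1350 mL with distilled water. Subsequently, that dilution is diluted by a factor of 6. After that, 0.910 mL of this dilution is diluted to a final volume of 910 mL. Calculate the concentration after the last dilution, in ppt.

6470 ppt

Overall dilution factor = 15 × 6 × 1000 = 9.00 × 10⁴.
582 ppm / 9.00 × 10⁴ = 6.47 × 10⁻³ ppm = 6470 ppt.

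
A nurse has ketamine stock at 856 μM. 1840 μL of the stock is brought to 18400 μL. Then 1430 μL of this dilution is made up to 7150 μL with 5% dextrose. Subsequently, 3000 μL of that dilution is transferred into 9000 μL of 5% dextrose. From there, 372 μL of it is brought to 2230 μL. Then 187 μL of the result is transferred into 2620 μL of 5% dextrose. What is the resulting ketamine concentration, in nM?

47.6 nM

Overall dilution factor = 10 × 5 × 4 × 5.995 × 15.01 = 1.80 × 10⁴.
856 μM / 1.80 × 10⁴ = 0.0476 μM = 47.6 nM.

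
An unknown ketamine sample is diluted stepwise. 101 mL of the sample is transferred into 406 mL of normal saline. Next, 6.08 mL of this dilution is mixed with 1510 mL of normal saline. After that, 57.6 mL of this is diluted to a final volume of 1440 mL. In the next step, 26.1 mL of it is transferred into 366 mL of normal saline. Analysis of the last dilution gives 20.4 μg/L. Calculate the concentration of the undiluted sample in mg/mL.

Overall dilution factor = 5.020 × 249.4 × 25 × 15.02 = 4.70 × 10⁵.
Original = 20.4 μg/L × 4.70 × 10⁵ = 9.59 × 10⁶ μg/L = 9.59 mg/mL.

9.59 mg/mL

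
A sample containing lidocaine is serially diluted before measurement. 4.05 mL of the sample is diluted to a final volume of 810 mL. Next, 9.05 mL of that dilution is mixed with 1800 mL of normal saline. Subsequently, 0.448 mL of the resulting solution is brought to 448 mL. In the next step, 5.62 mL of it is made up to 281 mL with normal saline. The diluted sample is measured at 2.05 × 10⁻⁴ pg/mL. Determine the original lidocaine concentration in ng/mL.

410 ng/mL

Overall dilution factor = 200 × 199.9 × 1000 × 50 = 2.00 × 10⁹.
Original = 2.05 × 10⁻⁴ pg/mL × 2.00 × 10⁹ = 4.10 × 10⁵ pg/mL = 410 ng/mL.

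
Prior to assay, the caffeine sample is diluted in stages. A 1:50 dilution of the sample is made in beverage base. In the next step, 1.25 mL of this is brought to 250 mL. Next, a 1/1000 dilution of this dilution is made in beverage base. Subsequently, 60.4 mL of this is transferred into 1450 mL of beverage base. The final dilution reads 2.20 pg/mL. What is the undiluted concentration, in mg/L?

550 mg/L

Overall dilution factor = 50 × 200 × 1000 × 25.01 = 2.50 × 10⁸.
Original = 2.20 pg/mL × 2.50 × 10⁸ = 5.50 × 10⁸ pg/mL = 550 mg/L.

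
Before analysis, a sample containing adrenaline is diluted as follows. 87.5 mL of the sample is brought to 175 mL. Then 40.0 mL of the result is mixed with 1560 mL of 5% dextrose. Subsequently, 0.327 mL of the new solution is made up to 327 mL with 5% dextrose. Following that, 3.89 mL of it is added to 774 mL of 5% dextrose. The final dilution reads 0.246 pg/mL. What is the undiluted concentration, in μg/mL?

3.94 μg/mL

Overall dilution factor = 2 × 40 × 1000 × 200.0 = 1.60 × 10⁷.
Original = 0.246 pg/mL × 1.60 × 10⁷ = 3.94 × 10⁶ pg/mL = 3.94 μg/mL.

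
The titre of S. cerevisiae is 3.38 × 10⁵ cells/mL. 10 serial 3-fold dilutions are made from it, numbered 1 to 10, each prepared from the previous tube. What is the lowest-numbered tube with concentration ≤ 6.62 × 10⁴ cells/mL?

Tube n has concentration 3.38 × 10⁵ cells/mL / 3ⁿ.
Need 3ⁿ ≥ 3.38 × 10⁵ cells/mL / 6.62 × 10⁴ cells/mL = 5.11, so n ≥ 1.48.
First such tube: n = 2.

tube 2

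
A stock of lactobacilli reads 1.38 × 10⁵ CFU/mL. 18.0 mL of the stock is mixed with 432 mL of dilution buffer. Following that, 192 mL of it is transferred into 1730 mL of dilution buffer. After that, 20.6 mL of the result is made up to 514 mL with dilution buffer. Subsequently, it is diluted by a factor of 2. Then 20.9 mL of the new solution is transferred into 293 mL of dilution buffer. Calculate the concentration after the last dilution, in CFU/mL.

Overall dilution factor = 25 × 10.01 × 24.95 × 2 × 15.02 = 1.88 × 10⁵.
1.38 × 10⁵ CFU/mL / 1.88 × 10⁵ = 0.736 CFU/mL.

0.736 CFU/mL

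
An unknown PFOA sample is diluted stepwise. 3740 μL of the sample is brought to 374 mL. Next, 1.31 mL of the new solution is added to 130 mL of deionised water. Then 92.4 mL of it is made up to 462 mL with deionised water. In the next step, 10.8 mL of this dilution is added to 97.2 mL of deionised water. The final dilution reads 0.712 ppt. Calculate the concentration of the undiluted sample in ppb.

357 ppb

Overall dilution factor = 100 × 100.2 × 5 × 10 = 5.01 × 10⁵.
Original = 0.712 ppt × 5.01 × 10⁵ = 3.57 × 10⁵ ppt = 357 ppb.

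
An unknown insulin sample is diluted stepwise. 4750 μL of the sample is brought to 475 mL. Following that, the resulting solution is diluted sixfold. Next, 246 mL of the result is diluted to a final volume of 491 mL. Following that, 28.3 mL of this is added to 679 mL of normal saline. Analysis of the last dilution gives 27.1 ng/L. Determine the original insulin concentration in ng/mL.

811 ng/mL

Overall dilution factor = 100 × 6 × 1.996 × 24.99 = 2.99 × 10⁴.
Original = 27.1 ng/L × 2.99 × 10⁴ = 8.11 × 10⁵ ng/L = 811 ng/mL.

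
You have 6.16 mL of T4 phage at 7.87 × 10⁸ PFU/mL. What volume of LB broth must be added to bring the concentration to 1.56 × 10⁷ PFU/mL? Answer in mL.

V₂ = C₁V₁/C₂ = 7.87 × 10⁸ × 6.16 / 1.56 × 10⁷ = 311 mL.
Diluent to add = V₂ − V₁ = 311 − 6.16 = 305 mL.

305 mL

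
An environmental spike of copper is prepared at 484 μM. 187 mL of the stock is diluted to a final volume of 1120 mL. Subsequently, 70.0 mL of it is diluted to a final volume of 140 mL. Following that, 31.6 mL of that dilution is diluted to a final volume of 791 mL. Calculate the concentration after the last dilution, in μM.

Overall dilution factor = 5.989 × 2 × 25.03 = 300.
484 μM / 300 = 1.61 μM.

1.61 μM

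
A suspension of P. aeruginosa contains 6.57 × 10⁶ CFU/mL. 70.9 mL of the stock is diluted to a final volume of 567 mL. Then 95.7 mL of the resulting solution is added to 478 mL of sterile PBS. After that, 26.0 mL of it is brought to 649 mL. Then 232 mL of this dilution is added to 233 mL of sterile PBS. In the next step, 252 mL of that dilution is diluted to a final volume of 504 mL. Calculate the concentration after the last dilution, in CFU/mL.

Overall dilution factor = 7.997 × 5.995 × 24.96 × 2.004 × 2 = 4797.
6.57 × 10⁶ CFU/mL / 4797 = 1370 CFU/mL.

1370 CFU/mL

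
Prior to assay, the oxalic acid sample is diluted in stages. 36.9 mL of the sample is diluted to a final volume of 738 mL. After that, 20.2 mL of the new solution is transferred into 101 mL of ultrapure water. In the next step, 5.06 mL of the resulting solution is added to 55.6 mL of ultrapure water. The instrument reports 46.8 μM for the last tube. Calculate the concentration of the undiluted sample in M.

Overall dilution factor = 20 × 6 × 11.99 = 1439.
Original = 46.8 μM × 1439 = 6.73 × 10⁴ μM = 0.0673 M.

0.0673 M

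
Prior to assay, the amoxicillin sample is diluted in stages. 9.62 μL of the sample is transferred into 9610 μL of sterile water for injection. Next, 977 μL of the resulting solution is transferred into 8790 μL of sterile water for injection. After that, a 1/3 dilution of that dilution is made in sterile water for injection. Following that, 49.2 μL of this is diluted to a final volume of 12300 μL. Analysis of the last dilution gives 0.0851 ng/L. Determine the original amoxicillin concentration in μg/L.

638 μg/L

Overall dilution factor = 1000.0 × 9.997 × 3 × 250 = 7.50 × 10⁶.
Original = 0.0851 ng/L × 7.50 × 10⁶ = 6.38 × 10⁵ ng/L = 638 μg/L.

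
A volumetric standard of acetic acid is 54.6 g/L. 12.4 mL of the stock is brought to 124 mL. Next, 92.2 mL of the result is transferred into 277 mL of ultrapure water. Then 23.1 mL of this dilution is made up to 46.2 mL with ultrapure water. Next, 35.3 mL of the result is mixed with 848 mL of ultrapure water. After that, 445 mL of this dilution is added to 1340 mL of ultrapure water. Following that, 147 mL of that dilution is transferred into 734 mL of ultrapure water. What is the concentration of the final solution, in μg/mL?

1.13 μg/mL

Overall dilution factor = 10 × 4.004 × 2 × 25.02 × 4.011 × 5.993 = 4.82 × 10⁴.
54.6 g/L / 4.82 × 10⁴ = 1.13 × 10⁻³ g/L = 1.13 μg/mL.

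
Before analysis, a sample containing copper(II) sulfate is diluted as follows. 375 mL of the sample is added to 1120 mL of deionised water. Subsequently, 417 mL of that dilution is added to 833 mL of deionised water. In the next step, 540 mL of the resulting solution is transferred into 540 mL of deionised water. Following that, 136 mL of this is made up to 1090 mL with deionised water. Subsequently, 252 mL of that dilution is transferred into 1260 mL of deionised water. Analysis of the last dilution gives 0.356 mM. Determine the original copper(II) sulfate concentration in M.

Overall dilution factor = 3.987 × 2.998 × 2 × 8.015 × 6 = 1149.
Original = 0.356 mM × 1149 = 409 mM = 0.409 M.

0.409 M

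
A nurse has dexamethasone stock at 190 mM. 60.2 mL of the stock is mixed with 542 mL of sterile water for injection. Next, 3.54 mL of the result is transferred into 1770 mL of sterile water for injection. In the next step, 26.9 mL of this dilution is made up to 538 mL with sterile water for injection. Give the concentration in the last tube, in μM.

Overall dilution factor = 10.00 × 501 × 20 = 1.00 × 10⁵.
190 mM / 1.00 × 10⁵ = 1.90 × 10⁻³ mM = 1.90 μM.

1.90 μM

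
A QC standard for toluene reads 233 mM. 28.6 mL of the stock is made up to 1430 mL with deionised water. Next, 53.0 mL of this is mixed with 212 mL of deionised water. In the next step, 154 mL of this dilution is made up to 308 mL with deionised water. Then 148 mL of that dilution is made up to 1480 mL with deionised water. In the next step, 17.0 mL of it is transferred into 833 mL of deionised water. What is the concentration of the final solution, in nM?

Overall dilution factor = 50 × 5 × 2 × 10 × 50 = 2.50 × 10⁵.
233 mM / 2.50 × 10⁵ = 9.32 × 10⁻⁴ mM = 932 nM.

932 nM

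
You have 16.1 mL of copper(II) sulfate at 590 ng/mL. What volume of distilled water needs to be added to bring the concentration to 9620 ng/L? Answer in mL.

9620 ng/L = 9.62 ng/mL.
V₂ = C₁V₁/C₂ = 590 × 16.1 / 9.62 = 987 mL.
Diluent to add = V₂ − V₁ = 987 − 16.1 = 971 mL.

971 mL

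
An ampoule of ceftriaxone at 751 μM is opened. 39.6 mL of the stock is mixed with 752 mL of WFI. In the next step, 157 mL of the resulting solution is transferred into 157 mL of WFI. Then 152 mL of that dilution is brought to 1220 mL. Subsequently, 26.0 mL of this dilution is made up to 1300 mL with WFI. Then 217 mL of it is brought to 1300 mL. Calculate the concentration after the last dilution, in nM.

7.81 nM

Overall dilution factor = 19.99 × 2 × 8.026 × 50 × 5.991 = 9.61 × 10⁴.
751 μM / 9.61 × 10⁴ = 7.81 × 10⁻³ μM = 7.81 nM.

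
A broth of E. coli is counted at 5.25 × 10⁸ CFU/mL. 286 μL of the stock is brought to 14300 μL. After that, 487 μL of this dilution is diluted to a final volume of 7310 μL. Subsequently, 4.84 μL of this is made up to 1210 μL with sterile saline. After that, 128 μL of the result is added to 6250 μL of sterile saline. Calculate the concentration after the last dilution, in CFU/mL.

Overall dilution factor = 50 × 15.01 × 250 × 49.83 = 9.35 × 10⁶.
5.25 × 10⁸ CFU/mL / 9.35 × 10⁶ = 56.2 CFU/mL.

56.2 CFU/mL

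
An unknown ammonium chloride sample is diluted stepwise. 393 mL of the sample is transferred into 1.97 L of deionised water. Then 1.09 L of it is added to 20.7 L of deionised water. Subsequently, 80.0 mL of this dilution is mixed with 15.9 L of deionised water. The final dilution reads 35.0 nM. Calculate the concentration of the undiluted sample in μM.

Overall dilution factor = 6.013 × 19.99 × 199.8 = 2.40 × 10⁴.
Original = 35.0 nM × 2.40 × 10⁴ = 8.40 × 10⁵ nM = 840 μM.

840 μM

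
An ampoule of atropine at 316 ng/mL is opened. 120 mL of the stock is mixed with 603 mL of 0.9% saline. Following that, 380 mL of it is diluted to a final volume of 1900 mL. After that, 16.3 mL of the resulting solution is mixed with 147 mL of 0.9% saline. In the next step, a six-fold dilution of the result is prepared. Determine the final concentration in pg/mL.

175 pg/mL

Overall dilution factor = 6.025 × 5 × 10.02 × 6 = 1811.
316 ng/mL / 1811 = 0.175 ng/mL = 175 pg/mL.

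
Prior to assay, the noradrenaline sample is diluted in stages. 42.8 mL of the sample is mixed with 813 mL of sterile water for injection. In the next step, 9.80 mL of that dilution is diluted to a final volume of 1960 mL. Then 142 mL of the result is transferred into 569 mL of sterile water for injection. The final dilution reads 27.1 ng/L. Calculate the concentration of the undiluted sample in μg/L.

543 μg/L

Overall dilution factor = 20.00 × 200 × 5.007 = 2.00 × 10⁴.
Original = 27.1 ng/L × 2.00 × 10⁴ = 5.43 × 10⁵ ng/L = 543 μg/L.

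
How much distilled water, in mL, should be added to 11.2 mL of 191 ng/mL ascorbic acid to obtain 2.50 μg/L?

2.50 μg/L = 2.50 ng/mL.
V₂ = C₁V₁/C₂ = 191 × 11.2 / 2.50 = 856 mL.
Diluent to add = V₂ − V₁ = 856 − 11.2 = 844 mL.

844 mL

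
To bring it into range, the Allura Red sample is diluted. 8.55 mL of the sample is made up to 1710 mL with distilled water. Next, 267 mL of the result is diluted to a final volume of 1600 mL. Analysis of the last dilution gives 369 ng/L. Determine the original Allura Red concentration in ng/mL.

442 ng/mL

Overall dilution factor = 200 × 5.993 = 1199.
Original = 369 ng/L × 1199 = 4.42 × 10⁵ ng/L = 442 ng/mL.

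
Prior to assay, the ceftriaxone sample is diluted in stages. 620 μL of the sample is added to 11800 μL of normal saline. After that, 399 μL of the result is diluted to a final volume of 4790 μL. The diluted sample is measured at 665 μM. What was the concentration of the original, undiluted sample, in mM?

Overall dilution factor = 20.03 × 12.01 = 240.
Original = 665 μM × 240 = 1.60 × 10⁵ μM = 160 mM.

160 mM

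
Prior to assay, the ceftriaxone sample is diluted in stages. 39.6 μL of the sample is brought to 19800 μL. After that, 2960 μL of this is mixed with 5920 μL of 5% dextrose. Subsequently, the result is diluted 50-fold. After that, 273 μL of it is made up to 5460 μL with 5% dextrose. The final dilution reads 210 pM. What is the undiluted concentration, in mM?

0.315 mM

Overall dilution factor = 500 × 3 × 50 × 20 = 1.50 × 10⁶.
Original = 210 pM × 1.50 × 10⁶ = 3.15 × 10⁸ pM = 0.315 mM.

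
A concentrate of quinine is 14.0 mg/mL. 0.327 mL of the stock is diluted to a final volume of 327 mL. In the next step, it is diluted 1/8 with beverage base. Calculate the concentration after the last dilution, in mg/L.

1.75 mg/L

Overall dilution factor = 1000 × 8 = 8000.
14.0 mg/mL / 8000 = 1.75 × 10⁻³ mg/mL = 1.75 mg/L.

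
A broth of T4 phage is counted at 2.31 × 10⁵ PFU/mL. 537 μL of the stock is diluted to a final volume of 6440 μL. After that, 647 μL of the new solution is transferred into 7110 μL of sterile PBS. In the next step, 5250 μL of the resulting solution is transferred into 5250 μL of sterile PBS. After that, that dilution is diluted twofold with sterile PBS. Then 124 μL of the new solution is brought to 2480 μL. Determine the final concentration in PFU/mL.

20.1 PFU/mL

Overall dilution factor = 11.99 × 11.99 × 2 × 2 × 20 = 1.15 × 10⁴.
2.31 × 10⁵ PFU/mL / 1.15 × 10⁴ = 20.1 PFU/mL.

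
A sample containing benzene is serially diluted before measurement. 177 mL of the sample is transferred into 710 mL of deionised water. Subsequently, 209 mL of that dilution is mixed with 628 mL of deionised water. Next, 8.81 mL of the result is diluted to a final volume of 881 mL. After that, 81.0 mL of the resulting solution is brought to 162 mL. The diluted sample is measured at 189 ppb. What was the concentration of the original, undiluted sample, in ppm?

759 ppm

Overall dilution factor = 5.011 × 4.005 × 100 × 2 = 4014.
Original = 189 ppb × 4014 = 7.59 × 10⁵ ppb = 759 ppm.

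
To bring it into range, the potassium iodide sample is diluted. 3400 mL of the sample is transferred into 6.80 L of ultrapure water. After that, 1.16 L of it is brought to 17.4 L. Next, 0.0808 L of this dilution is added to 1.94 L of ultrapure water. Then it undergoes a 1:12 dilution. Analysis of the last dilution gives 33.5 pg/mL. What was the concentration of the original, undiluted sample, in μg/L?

Overall dilution factor = 3 × 15 × 25.01 × 12 = 1.35 × 10⁴.
Original = 33.5 pg/mL × 1.35 × 10⁴ = 4.52 × 10⁵ pg/mL = 452 μg/L.

452 μg/L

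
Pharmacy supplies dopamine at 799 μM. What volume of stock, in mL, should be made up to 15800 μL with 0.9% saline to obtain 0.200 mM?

3.95 mL

0.200 mM = 200 μM.
V₁ = C₂V₂/C₁ = 200 × 15800 / 799 = 3955 μL = 3.95 mL.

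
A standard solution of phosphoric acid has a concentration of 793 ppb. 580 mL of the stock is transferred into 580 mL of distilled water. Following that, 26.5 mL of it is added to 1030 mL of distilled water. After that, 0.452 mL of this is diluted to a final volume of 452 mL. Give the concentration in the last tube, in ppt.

Overall dilution factor = 2 × 39.87 × 1000 = 7.97 × 10⁴.
793 ppb / 7.97 × 10⁴ = 9.95 × 10⁻³ ppb = 9.95 ppt.

9.95 ppt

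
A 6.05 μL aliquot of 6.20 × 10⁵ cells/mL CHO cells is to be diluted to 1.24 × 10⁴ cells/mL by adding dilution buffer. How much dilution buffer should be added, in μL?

V₂ = C₁V₁/C₂ = 6.20 × 10⁵ × 6.05 / 1.24 × 10⁴ = 302 μL.
Diluent to add = V₂ − V₁ = 302 − 6.05 = 296 μL.

296 μL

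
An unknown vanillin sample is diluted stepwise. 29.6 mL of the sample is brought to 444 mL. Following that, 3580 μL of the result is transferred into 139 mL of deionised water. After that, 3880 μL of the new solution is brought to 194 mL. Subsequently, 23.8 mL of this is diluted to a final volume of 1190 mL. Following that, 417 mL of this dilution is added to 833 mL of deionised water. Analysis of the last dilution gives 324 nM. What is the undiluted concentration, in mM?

1450 mM

Overall dilution factor = 15 × 39.83 × 50 × 50 × 2.998 = 4.48 × 10⁶.
Original = 324 nM × 4.48 × 10⁶ = 1.45 × 10⁹ nM = 1450 mM.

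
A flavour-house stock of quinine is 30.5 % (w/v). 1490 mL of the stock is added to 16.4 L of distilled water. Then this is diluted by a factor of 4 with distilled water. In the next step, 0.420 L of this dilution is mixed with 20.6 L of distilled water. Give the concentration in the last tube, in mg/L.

Overall dilution factor = 12.01 × 4 × 50.05 = 2404.
30.5 % (w/v) / 2404 = 0.0127 % (w/v) = 127 mg/L.

127 mg/L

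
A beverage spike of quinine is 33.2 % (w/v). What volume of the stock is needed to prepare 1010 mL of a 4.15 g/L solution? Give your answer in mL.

12.6 mL

4.15 g/L = 0.415 % (w/v).
V₁ = C₂V₂/C₁ = 0.415 × 1010 / 33.2 = 12.6 mL.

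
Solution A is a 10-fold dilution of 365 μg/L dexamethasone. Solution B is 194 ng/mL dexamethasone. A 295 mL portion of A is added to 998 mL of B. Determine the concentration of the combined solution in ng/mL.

158 ng/mL

C_A = 365 μg/L / 10 = 36.5 μg/L.
C_B = 194 ng/mL = 194 μg/L.
C_mix = (C_A·V_A + C_B·V_B)/(V_A + V_B) = (36.5×295 + 194×998) / 1293 = 158 μg/L = 158 ng/mL.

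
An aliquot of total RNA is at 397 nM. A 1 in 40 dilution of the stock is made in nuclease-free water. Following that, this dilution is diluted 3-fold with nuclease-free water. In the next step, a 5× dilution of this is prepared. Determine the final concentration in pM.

Overall dilution factor = 40 × 3 × 5 = 600.
397 nM / 600 = 0.662 nM = 662 pM.

662 pM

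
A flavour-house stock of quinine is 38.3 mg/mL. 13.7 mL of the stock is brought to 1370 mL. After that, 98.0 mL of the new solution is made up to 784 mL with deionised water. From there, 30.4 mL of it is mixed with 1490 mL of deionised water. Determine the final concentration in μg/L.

Overall dilution factor = 100 × 8 × 50.01 = 4.00 × 10⁴.
38.3 mg/mL / 4.00 × 10⁴ = 9.57 × 10⁻⁴ mg/mL = 957 μg/L.

957 μg/L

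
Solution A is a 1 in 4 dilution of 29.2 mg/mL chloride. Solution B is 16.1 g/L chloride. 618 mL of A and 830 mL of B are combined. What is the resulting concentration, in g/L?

C_A = 29.2 mg/mL / 4 = 7.30 mg/mL.
C_B = 16.1 g/L = 16.1 mg/mL.
C_mix = (C_A·V_A + C_B·V_B)/(V_A + V_B) = (7.30×618 + 16.1×830) / 1448 = 12.3 mg/mL = 12.3 g/L.

12.3 g/L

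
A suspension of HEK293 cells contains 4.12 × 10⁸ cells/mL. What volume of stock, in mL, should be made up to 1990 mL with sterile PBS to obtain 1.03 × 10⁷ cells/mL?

49.8 mL

V₁ = C₂V₂/C₁ = 1.03 × 10⁷ × 1990 / 4.12 × 10⁸ = 49.8 mL.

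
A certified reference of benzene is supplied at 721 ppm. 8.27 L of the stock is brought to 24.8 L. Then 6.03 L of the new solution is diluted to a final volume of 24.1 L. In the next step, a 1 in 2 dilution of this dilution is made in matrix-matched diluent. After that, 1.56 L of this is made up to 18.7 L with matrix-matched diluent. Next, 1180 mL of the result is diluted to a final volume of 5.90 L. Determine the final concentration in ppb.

Overall dilution factor = 2.999 × 3.997 × 2 × 11.99 × 5 = 1437.
721 ppm / 1437 = 0.502 ppm = 502 ppb.

502 ppb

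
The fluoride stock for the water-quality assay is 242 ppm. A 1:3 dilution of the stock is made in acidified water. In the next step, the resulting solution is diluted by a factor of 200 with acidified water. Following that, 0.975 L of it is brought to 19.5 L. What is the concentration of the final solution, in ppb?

Overall dilution factor = 3 × 200 × 20 = 1.20 × 10⁴.
242 ppm / 1.20 × 10⁴ = 0.0202 ppm = 20.2 ppb.

20.2 ppb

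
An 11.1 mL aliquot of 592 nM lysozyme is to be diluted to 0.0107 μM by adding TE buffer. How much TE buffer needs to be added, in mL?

603 mL

0.0107 μM = 10.7 nM.
V₂ = C₁V₁/C₂ = 592 × 11.1 / 10.7 = 614 mL.
Diluent to add = V₂ − V₁ = 614 − 11.1 = 603 mL.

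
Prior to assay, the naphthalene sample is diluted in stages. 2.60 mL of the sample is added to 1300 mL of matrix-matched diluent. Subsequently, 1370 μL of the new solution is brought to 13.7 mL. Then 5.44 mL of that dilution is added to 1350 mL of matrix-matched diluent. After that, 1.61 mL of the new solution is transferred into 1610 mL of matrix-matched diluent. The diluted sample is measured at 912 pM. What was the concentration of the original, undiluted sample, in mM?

Overall dilution factor = 501 × 10 × 249.2 × 1001 = 1.25 × 10⁹.
Original = 912 pM × 1.25 × 10⁹ = 1.14 × 10¹² pM = 1140 mM.

1140 mM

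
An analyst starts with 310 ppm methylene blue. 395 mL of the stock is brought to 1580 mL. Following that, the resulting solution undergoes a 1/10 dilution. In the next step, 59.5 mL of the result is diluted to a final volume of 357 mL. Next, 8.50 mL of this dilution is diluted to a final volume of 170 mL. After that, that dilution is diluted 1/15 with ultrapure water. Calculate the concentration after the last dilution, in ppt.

Overall dilution factor = 4 × 10 × 6 × 20 × 15 = 7.20 × 10⁴.
310 ppm / 7.20 × 10⁴ = 4.31 × 10⁻³ ppm = 4310 ppt.

4310 ppt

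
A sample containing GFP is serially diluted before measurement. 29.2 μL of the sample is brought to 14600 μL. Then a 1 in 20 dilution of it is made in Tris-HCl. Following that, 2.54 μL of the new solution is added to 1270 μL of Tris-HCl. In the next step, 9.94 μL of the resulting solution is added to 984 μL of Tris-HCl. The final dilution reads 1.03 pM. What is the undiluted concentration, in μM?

516 μM

Overall dilution factor = 500 × 20 × 501 × 99.99 = 5.01 × 10⁸.
Original = 1.03 pM × 5.01 × 10⁸ = 5.16 × 10⁸ pM = 516 μM.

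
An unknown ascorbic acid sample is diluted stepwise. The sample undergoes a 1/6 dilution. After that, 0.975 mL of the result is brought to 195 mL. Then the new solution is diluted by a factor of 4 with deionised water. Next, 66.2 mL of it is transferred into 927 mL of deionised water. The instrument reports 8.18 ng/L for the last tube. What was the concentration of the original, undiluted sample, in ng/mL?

589 ng/mL

Overall dilution factor = 6 × 200 × 4 × 15.00 = 7.20 × 10⁴.
Original = 8.18 ng/L × 7.20 × 10⁴ = 5.89 × 10⁵ ng/L = 589 ng/mL.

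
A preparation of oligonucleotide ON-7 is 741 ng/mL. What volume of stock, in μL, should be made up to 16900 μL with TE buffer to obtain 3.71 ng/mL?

V₁ = C₂V₂/C₁ = 3.71 × 16900 / 741 = 84.6 μL.

84.6 μL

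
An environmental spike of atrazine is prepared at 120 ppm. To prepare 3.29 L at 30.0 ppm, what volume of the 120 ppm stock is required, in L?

V₁ = C₂V₂/C₁ = 30.0 × 3.29 / 120 = 0.823 L.

0.823 L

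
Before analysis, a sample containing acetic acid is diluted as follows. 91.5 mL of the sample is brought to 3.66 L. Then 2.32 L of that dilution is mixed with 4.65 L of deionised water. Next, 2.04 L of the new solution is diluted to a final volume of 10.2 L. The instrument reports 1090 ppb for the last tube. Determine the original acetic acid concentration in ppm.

655 ppm

Overall dilution factor = 40 × 3.004 × 5 = 601.
Original = 1090 ppb × 601 = 6.55 × 10⁵ ppb = 655 ppm.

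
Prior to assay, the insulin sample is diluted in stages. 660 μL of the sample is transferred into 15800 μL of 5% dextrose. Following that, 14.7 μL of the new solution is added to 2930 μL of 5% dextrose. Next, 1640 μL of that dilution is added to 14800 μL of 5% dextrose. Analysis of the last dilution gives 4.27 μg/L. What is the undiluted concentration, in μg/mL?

Overall dilution factor = 24.94 × 200.3 × 10.02 = 5.01 × 10⁴.
Original = 4.27 μg/L × 5.01 × 10⁴ = 2.14 × 10⁵ μg/L = 214 μg/mL.

214 μg/mL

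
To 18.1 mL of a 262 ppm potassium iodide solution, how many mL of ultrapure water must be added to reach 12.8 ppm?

V₂ = C₁V₁/C₂ = 262 × 18.1 / 12.8 = 370 mL.
Diluent to add = V₂ − V₁ = 370 − 18.1 = 352 mL.

352 mL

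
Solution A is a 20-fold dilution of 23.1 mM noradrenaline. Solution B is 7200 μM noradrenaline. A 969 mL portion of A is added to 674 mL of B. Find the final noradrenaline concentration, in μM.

C_A = 23.1 mM / 20 = 1.16 mM.
C_B = 7200 μM = 7.20 mM.
C_mix = (C_A·V_A + C_B·V_B)/(V_A + V_B) = (1.16×969 + 7.20×674) / 1643 = 3.63 mM = 3630 μM.

3630 μM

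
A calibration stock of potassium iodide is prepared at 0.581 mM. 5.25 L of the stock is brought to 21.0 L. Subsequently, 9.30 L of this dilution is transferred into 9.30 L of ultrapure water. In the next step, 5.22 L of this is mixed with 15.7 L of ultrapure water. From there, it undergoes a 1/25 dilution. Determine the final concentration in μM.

0.725 μM

Overall dilution factor = 4 × 2 × 4.008 × 25 = 802.
0.581 mM / 802 = 7.25 × 10⁻⁴ mM = 0.725 μM.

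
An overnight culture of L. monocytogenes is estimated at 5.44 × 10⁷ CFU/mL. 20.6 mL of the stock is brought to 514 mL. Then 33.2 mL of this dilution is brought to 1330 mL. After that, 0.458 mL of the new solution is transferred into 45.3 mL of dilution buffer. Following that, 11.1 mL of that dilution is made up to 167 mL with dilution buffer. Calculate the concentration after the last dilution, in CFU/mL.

36.2 CFU/mL

Overall dilution factor = 24.95 × 40.06 × 99.91 × 15.05 = 1.50 × 10⁶.
5.44 × 10⁷ CFU/mL / 1.50 × 10⁶ = 36.2 CFU/mL.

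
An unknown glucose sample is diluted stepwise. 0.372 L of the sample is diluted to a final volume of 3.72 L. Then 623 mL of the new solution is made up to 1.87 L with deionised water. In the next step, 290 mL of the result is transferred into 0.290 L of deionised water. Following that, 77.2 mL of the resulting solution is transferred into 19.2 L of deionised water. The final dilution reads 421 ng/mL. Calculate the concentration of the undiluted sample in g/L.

Overall dilution factor = 10 × 3.002 × 2 × 249.7 = 1.50 × 10⁴.
Original = 421 ng/mL × 1.50 × 10⁴ = 6.31 × 10⁶ ng/mL = 6.31 g/L.

6.31 g/L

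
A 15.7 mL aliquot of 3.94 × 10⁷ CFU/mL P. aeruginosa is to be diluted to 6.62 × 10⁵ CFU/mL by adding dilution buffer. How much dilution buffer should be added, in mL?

V₂ = C₁V₁/C₂ = 3.94 × 10⁷ × 15.7 / 6.62 × 10⁵ = 934 mL.
Diluent to add = V₂ − V₁ = 934 − 15.7 = 919 mL.

919 mL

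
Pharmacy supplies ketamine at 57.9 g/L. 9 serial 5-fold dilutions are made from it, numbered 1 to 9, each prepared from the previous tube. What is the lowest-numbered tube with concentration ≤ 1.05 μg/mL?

Tube n has concentration 57.9 g/L / 5ⁿ.
Need 5ⁿ ≥ 57.9 g/L / 1.05 μg/mL = 5.51 × 10⁴, so n ≥ 6.78.
First such tube: n = 7.

tube 7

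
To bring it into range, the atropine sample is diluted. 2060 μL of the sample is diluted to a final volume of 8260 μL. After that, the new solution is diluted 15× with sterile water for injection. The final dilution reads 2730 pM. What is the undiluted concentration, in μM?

0.164 μM

Overall dilution factor = 4.010 × 15 = 60.1.
Original = 2730 pM × 60.1 = 1.64 × 10⁵ pM = 0.164 μM.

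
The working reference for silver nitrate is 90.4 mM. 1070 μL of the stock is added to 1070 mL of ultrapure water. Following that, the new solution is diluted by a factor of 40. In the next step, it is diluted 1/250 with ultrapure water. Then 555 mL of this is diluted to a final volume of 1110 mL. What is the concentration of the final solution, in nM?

Overall dilution factor = 1001 × 40 × 250 × 2 = 2.00 × 10⁷.
90.4 mM / 2.00 × 10⁷ = 4.52 × 10⁻⁶ mM = 4.52 nM.

4.52 nM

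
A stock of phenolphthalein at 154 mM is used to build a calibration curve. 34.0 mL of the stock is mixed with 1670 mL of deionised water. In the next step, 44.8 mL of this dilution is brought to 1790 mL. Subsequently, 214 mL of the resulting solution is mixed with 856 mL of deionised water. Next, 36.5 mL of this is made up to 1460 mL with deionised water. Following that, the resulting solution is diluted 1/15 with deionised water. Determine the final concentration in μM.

Overall dilution factor = 50.12 × 39.96 × 5 × 40 × 15 = 6.01 × 10⁶.
154 mM / 6.01 × 10⁶ = 2.56 × 10⁻⁵ mM = 0.0256 μM.

0.0256 μM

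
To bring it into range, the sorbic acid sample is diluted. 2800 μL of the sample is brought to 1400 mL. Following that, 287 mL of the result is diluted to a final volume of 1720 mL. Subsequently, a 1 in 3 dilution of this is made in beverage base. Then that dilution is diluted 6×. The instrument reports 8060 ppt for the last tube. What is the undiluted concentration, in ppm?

435 ppm

Overall dilution factor = 500 × 5.993 × 3 × 6 = 5.39 × 10⁴.
Original = 8060 ppt × 5.39 × 10⁴ = 4.35 × 10⁸ ppt = 435 ppm.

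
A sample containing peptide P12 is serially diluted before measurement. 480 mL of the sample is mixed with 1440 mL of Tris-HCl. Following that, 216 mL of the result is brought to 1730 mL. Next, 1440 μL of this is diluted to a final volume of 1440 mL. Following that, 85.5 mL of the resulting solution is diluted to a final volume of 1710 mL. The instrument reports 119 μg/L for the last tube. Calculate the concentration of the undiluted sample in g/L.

Overall dilution factor = 4 × 8.009 × 1000 × 20 = 6.41 × 10⁵.
Original = 119 μg/L × 6.41 × 10⁵ = 7.62 × 10⁷ μg/L = 76.2 g/L.

76.2 g/L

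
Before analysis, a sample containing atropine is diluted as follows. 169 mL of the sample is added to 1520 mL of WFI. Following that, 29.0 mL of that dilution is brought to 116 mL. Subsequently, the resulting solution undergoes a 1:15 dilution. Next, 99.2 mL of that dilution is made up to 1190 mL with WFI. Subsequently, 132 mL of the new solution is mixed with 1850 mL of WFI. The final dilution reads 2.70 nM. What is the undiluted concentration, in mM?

0.292 mM

Overall dilution factor = 9.994 × 4 × 15 × 12.00 × 15.02 = 1.08 × 10⁵.
Original = 2.70 nM × 1.08 × 10⁵ = 2.92 × 10⁵ nM = 0.292 mM.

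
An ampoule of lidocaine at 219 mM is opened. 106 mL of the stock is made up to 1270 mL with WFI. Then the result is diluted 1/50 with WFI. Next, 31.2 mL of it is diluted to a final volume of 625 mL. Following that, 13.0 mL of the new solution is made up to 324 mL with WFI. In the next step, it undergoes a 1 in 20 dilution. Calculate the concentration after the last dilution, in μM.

Overall dilution factor = 11.98 × 50 × 20.03 × 24.92 × 20 = 5.98 × 10⁶.
219 mM / 5.98 × 10⁶ = 3.66 × 10⁻⁵ mM = 0.0366 μM.

0.0366 μM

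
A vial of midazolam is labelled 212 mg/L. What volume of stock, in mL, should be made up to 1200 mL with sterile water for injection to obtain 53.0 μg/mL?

53.0 μg/mL = 53.0 mg/L.
V₁ = C₂V₂/C₁ = 53.0 × 1200 / 212 = 300 mL.

300 mL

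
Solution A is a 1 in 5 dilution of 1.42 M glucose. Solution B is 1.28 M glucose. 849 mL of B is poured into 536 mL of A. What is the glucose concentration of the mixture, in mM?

C_A = 1.42 M / 5 = 0.284 M.
C_mix = (C_A·V_A + C_B·V_B)/(V_A + V_B) = (0.284×536 + 1.28×849) / 1385 = 0.895 M = 895 mM.

895 mM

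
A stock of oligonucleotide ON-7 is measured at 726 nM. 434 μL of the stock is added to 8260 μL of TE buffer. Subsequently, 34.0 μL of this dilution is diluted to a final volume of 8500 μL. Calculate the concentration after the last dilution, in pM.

Overall dilution factor = 20.03 × 250 = 5008.
726 nM / 5008 = 0.145 nM = 145 pM.

145 pM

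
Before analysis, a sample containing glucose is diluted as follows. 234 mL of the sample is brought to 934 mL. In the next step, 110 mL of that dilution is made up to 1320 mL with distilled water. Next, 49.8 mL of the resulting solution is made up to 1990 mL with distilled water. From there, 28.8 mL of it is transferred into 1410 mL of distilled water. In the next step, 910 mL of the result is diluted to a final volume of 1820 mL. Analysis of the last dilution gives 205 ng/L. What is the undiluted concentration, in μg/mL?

39.2 μg/mL

Overall dilution factor = 3.991 × 12 × 39.96 × 49.96 × 2 = 1.91 × 10⁵.
Original = 205 ng/L × 1.91 × 10⁵ = 3.92 × 10⁷ ng/L = 39.2 μg/mL.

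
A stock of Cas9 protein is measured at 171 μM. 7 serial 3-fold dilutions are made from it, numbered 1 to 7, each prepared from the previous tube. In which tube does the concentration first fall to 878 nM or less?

tube 5

Tube n has concentration 171 μM / 3ⁿ.
Need 3ⁿ ≥ 171 μM / 878 nM = 195, so n ≥ 4.80.
First such tube: n = 5.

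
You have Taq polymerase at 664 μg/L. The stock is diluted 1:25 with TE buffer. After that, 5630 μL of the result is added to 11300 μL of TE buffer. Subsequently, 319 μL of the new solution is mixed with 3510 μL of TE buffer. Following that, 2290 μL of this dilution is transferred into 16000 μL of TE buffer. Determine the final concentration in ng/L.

Overall dilution factor = 25 × 3.007 × 12.00 × 7.987 = 7207.
664 μg/L / 7207 = 0.0921 μg/L = 92.1 ng/L.

92.1 ng/L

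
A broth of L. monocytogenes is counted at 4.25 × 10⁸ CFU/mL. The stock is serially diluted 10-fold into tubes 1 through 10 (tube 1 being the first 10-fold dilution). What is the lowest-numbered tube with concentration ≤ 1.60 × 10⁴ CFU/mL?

tube 5

Tube n has concentration 4.25 × 10⁸ CFU/mL / 10ⁿ.
Need 10ⁿ ≥ 4.25 × 10⁸ CFU/mL / 1.60 × 10⁴ CFU/mL = 2.66 × 10⁴, so n ≥ 4.42.
First such tube: n = 5.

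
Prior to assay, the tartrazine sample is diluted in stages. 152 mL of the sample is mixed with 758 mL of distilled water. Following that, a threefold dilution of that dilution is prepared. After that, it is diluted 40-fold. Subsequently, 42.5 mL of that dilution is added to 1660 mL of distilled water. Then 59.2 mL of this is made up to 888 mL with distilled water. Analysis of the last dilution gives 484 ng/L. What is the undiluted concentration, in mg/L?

Overall dilution factor = 5.987 × 3 × 40 × 40.06 × 15 = 4.32 × 10⁵.
Original = 484 ng/L × 4.32 × 10⁵ = 2.09 × 10⁸ ng/L = 209 mg/L.

209 mg/L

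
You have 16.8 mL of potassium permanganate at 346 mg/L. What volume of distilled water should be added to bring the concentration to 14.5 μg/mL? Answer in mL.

384 mL

14.5 μg/mL = 14.5 mg/L.
V₂ = C₁V₁/C₂ = 346 × 16.8 / 14.5 = 401 mL.
Diluent to add = V₂ − V₁ = 401 − 16.8 = 384 mL.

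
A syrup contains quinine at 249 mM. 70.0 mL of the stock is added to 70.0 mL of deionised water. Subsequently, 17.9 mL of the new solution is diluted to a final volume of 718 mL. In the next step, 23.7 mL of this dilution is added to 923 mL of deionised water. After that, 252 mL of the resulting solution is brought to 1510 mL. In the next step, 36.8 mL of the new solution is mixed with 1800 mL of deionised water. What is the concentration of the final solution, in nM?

260 nM

Overall dilution factor = 2 × 40.11 × 39.95 × 5.992 × 49.91 = 9.58 × 10⁵.
249 mM / 9.58 × 10⁵ = 2.60 × 10⁻⁴ mM = 260 nM.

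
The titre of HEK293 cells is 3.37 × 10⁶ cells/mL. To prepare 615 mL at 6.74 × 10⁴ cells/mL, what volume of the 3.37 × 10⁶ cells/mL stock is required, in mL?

V₁ = C₂V₂/C₁ = 6.74 × 10⁴ × 615 / 3.37 × 10⁶ = 12.3 mL.

12.3 mL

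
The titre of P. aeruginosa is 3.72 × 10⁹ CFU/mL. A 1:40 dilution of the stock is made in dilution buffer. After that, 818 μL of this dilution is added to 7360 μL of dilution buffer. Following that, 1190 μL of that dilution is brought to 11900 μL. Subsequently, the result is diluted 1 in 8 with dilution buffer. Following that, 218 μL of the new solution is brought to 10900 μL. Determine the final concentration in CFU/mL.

Overall dilution factor = 40 × 9.998 × 10 × 8 × 50 = 1.60 × 10⁶.
3.72 × 10⁹ CFU/mL / 1.60 × 10⁶ = 2330 CFU/mL.

2330 CFU/mL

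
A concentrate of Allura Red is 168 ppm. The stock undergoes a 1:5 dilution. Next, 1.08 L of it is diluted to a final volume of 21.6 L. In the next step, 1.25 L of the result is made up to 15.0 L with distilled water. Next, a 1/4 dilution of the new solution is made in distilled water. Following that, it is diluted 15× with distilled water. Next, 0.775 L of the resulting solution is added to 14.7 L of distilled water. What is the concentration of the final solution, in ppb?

Overall dilution factor = 5 × 20 × 12 × 4 × 15 × 19.97 = 1.44 × 10⁶.
168 ppm / 1.44 × 10⁶ = 1.17 × 10⁻⁴ ppm = 0.117 ppb.

0.117 ppb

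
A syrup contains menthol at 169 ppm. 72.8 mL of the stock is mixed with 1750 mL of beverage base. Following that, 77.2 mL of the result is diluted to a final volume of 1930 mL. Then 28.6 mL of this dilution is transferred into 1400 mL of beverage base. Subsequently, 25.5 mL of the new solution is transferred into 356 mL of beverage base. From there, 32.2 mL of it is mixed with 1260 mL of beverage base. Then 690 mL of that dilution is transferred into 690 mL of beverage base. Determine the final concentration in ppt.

Overall dilution factor = 25.04 × 25 × 49.95 × 14.96 × 40.13 × 2 = 3.75 × 10⁷.
169 ppm / 3.75 × 10⁷ = 4.50 × 10⁻⁶ ppm = 4.50 ppt.

4.50 ppt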